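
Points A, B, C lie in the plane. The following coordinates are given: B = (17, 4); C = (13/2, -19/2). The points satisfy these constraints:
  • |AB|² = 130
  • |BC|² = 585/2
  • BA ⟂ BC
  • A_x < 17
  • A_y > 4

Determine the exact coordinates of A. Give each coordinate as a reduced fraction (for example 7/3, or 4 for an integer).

1. A_x = 8  [[BA ⟂ BC ⇒ -21/2x-27/2y+465/2=0] ∩ [|A−(17, 4)|²=130]]
2. A_y = 11  [[BA ⟂ BC ⇒ -21/2x-27/2y+465/2=0] ∩ [|A−(17, 4)|²=130]]
   so A = (8, 11)

A = (8, 11)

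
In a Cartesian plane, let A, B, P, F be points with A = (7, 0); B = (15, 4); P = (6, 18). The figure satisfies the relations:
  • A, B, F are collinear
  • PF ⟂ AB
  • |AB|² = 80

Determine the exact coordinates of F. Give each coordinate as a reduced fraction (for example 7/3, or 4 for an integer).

F = (67/5, 16/5)

1. F_x = 67/5  [[A, B, F are collinear ⇒ -4x+8y+28=0] ∩ [PF ⟂ AB ⇒ 8x+4y-120=0]]
2. F_y = 16/5  [[A, B, F are collinear ⇒ -4x+8y+28=0] ∩ [PF ⟂ AB ⇒ 8x+4y-120=0]]
   so F = (67/5, 16/5)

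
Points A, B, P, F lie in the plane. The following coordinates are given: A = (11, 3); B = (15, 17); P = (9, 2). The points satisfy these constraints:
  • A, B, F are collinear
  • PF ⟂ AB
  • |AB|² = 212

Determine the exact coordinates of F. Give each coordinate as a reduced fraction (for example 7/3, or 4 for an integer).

F = (561/53, 82/53)

1. F_x = 561/53  [[A, B, F are collinear ⇒ -14x+4y+142=0] ∩ [PF ⟂ AB ⇒ 4x+14y-64=0]]
2. F_y = 82/53  [[A, B, F are collinear ⇒ -14x+4y+142=0] ∩ [PF ⟂ AB ⇒ 4x+14y-64=0]]
   so F = (561/53, 82/53)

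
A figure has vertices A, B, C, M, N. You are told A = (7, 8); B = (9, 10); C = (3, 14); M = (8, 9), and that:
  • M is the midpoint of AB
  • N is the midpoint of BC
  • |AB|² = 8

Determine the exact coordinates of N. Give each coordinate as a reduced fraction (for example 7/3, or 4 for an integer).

N = (6, 12)

1. N_x = 6  [2·N = B+C = (9, 10)+(3, 14)]
2. N_y = 12  [2·N = B+C = (9, 10)+(3, 14)]
   so N = (6, 12)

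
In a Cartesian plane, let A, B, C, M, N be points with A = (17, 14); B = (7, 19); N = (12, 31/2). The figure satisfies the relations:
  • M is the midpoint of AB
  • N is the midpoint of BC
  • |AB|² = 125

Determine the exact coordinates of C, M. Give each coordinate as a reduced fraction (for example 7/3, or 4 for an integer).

C = (17, 12)
M = (12, 33/2)

1. M_x = 12  [2·M = A+B = (17, 14)+(7, 19)]
2. M_y = 33/2  [2·M = A+B = (17, 14)+(7, 19)]
   so M = (12, 33/2)
3. C_x = 17  [C = 2·N−B = 2·(12, 31/2)−(7, 19)]
4. C_y = 12  [C = 2·N−B = 2·(12, 31/2)−(7, 19)]
   so C = (17, 12)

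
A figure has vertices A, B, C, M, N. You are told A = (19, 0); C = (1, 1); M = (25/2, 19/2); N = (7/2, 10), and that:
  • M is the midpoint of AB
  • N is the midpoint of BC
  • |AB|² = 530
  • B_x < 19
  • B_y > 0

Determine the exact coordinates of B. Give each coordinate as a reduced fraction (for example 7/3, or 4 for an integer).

1. B_x = 6  [B = 2·M−A = 2·(25/2, 19/2)−(19, 0)]
2. B_y = 19  [B = 2·M−A = 2·(25/2, 19/2)−(19, 0)]
   so B = (6, 19)

B = (6, 19)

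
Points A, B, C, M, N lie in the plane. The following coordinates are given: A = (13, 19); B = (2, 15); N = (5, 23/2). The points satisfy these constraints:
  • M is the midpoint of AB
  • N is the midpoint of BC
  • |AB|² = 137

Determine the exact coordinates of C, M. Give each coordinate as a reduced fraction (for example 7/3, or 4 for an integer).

1. M_x = 15/2  [2·M = A+B = (13, 19)+(2, 15)]
2. M_y = 17  [2·M = A+B = (13, 19)+(2, 15)]
   so M = (15/2, 17)
3. C_x = 8  [C = 2·N−B = 2·(5, 23/2)−(2, 15)]
4. C_y = 8  [C = 2·N−B = 2·(5, 23/2)−(2, 15)]
   so C = (8, 8)

C = (8, 8)
M = (15/2, 17)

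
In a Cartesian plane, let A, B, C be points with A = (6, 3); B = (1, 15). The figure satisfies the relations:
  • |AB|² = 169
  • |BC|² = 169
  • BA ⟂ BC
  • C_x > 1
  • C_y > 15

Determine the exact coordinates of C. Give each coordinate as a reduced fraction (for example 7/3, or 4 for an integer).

1. C_x = 13  [[BA ⟂ BC ⇒ 5x-12y+175=0] ∩ [|C−(1, 15)|²=169]]
2. C_y = 20  [[BA ⟂ BC ⇒ 5x-12y+175=0] ∩ [|C−(1, 15)|²=169]]
   so C = (13, 20)

C = (13, 20)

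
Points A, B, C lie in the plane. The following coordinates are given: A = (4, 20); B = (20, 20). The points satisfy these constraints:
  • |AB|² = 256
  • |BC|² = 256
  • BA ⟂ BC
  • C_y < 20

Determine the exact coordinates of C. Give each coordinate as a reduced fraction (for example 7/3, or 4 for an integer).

C = (20, 4)

1. C_x = 20  [[BA ⟂ BC ⇒ -16x+320=0] ∩ [|C−(20, 20)|²=256]]
2. C_y = 4  [[BA ⟂ BC ⇒ -16x+320=0] ∩ [|C−(20, 20)|²=256]]
   so C = (20, 4)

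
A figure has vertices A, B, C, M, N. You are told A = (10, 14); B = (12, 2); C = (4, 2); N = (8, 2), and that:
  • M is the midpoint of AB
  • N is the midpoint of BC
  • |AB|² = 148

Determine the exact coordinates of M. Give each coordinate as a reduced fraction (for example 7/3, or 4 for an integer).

1. M_x = 11  [2·M = A+B = (10, 14)+(12, 2)]
2. M_y = 8  [2·M = A+B = (10, 14)+(12, 2)]
   so M = (11, 8)

M = (11, 8)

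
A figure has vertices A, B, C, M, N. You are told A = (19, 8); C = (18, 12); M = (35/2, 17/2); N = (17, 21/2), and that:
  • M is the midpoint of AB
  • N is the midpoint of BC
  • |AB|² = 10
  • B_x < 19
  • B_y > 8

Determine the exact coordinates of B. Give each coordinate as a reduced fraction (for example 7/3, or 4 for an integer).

B = (16, 9)

1. B_x = 16  [B = 2·M−A = 2·(35/2, 17/2)−(19, 8)]
2. B_y = 9  [B = 2·M−A = 2·(35/2, 17/2)−(19, 8)]
   so B = (16, 9)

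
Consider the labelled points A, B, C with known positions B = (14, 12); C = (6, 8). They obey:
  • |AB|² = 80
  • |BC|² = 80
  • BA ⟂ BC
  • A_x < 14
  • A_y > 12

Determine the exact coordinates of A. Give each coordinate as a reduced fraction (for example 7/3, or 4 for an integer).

A = (10, 20)

1. A_x = 10  [[BA ⟂ BC ⇒ -8x-4y+160=0] ∩ [|A−(14, 12)|²=80]]
2. A_y = 20  [[BA ⟂ BC ⇒ -8x-4y+160=0] ∩ [|A−(14, 12)|²=80]]
   so A = (10, 20)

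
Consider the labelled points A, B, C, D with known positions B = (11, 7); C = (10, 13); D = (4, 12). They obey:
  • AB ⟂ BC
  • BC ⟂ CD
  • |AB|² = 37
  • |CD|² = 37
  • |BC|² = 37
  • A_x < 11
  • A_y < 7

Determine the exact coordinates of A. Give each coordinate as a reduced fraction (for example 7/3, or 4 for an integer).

A = (5, 6)

1. A_x = 5  [[AB ⟂ BC ⇒ 1x-6y+31=0] ∩ [|A−(11, 7)|²=37]]
2. A_y = 6  [[AB ⟂ BC ⇒ 1x-6y+31=0] ∩ [|A−(11, 7)|²=37]]
   so A = (5, 6)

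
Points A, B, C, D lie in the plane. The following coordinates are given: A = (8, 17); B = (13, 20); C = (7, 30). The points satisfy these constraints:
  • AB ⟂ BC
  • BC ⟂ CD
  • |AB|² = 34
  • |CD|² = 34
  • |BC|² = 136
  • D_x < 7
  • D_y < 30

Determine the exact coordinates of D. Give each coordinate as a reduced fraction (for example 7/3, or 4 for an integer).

D = (2, 27)

1. D_x = 2  [[BC ⟂ CD ⇒ -6x+10y-258=0] ∩ [|D−(7, 30)|²=34]]
2. D_y = 27  [[BC ⟂ CD ⇒ -6x+10y-258=0] ∩ [|D−(7, 30)|²=34]]
   so D = (2, 27)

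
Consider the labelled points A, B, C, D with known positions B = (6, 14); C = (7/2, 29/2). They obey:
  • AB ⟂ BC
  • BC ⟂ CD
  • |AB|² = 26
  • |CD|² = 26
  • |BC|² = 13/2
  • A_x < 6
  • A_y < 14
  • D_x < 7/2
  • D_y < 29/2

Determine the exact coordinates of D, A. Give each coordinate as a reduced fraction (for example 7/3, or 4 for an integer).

1. D_x = 5/2  [[BC ⟂ CD ⇒ -5/2x+1/2y+3/2=0] ∩ [|D−(7/2, 29/2)|²=26]]
2. D_y = 19/2  [[BC ⟂ CD ⇒ -5/2x+1/2y+3/2=0] ∩ [|D−(7/2, 29/2)|²=26]]
   so D = (5/2, 19/2)
3. A_x = 5  [[AB ⟂ BC ⇒ 5/2x-1/2y-8=0] ∩ [|A−(6, 14)|²=26]]
4. A_y = 9  [[AB ⟂ BC ⇒ 5/2x-1/2y-8=0] ∩ [|A−(6, 14)|²=26]]
   so A = (5, 9)

D = (5/2, 19/2)
A = (5, 9)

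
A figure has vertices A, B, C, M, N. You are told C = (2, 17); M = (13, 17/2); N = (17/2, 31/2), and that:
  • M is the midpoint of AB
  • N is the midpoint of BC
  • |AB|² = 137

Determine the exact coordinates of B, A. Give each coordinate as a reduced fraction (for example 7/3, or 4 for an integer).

1. B_x = 15  [B = 2·N−C = 2·(17/2, 31/2)−(2, 17)]
2. B_y = 14  [B = 2·N−C = 2·(17/2, 31/2)−(2, 17)]
   so B = (15, 14)
3. A_x = 11  [A = 2·M−B = 2·(13, 17/2)−(15, 14)]
4. A_y = 3  [A = 2·M−B = 2·(13, 17/2)−(15, 14)]
   so A = (11, 3)

B = (15, 14)
A = (11, 3)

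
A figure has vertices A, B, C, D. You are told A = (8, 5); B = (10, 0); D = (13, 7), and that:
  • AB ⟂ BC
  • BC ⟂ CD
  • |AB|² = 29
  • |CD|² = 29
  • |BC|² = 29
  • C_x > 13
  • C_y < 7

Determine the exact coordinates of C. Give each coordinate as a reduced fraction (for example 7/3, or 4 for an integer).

1. C_x = 15  [[AB ⟂ BC ⇒ 2x-5y-20=0] ∩ [|C−(13, 7)|²=29]]
2. C_y = 2  [[AB ⟂ BC ⇒ 2x-5y-20=0] ∩ [|C−(13, 7)|²=29]]
   so C = (15, 2)

C = (15, 2)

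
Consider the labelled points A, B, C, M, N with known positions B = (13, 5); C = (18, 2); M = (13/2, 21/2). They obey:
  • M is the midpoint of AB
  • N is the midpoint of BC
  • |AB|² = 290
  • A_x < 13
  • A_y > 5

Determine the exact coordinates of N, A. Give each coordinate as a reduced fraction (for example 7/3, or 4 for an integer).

N = (31/2, 7/2)
A = (0, 16)

1. A_x = 0  [A = 2·M−B = 2·(13/2, 21/2)−(13, 5)]
2. A_y = 16  [A = 2·M−B = 2·(13/2, 21/2)−(13, 5)]
   so A = (0, 16)
3. N_x = 31/2  [2·N = B+C = (13, 5)+(18, 2)]
4. N_y = 7/2  [2·N = B+C = (13, 5)+(18, 2)]
   so N = (31/2, 7/2)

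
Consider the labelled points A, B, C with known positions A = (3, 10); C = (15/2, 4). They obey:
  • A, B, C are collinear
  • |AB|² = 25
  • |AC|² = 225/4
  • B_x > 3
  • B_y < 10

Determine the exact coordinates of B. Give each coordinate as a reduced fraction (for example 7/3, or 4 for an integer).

1. B_x = 6  [[A, B, C are collinear ⇒ -6x-9/2y+63=0] ∩ [|B−(3, 10)|²=25]]
2. B_y = 6  [[A, B, C are collinear ⇒ -6x-9/2y+63=0] ∩ [|B−(3, 10)|²=25]]
   so B = (6, 6)

B = (6, 6)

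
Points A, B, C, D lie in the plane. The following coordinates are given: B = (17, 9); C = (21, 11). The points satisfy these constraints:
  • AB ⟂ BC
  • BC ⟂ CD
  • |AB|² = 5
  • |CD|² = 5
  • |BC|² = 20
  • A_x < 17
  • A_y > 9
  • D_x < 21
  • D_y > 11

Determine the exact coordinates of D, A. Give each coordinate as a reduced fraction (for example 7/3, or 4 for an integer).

1. D_x = 20  [[BC ⟂ CD ⇒ 4x+2y-106=0] ∩ [|D−(21, 11)|²=5]]
2. D_y = 13  [[BC ⟂ CD ⇒ 4x+2y-106=0] ∩ [|D−(21, 11)|²=5]]
   so D = (20, 13)
3. A_x = 16  [[AB ⟂ BC ⇒ -4x-2y+86=0] ∩ [|A−(17, 9)|²=5]]
4. A_y = 11  [[AB ⟂ BC ⇒ -4x-2y+86=0] ∩ [|A−(17, 9)|²=5]]
   so A = (16, 11)

D = (20, 13)
A = (16, 11)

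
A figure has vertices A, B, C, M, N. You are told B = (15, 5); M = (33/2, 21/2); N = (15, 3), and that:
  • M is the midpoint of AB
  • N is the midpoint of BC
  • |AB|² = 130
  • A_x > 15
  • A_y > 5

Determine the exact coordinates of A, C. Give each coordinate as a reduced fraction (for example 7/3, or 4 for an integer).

A = (18, 16)
C = (15, 1)

1. A_x = 18  [A = 2·M−B = 2·(33/2, 21/2)−(15, 5)]
2. A_y = 16  [A = 2·M−B = 2·(33/2, 21/2)−(15, 5)]
   so A = (18, 16)
3. C_x = 15  [C = 2·N−B = 2·(15, 3)−(15, 5)]
4. C_y = 1  [C = 2·N−B = 2·(15, 3)−(15, 5)]
   so C = (15, 1)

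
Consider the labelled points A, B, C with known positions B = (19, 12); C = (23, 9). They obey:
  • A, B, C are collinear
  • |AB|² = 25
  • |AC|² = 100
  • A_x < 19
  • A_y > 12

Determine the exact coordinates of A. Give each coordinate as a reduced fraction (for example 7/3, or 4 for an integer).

1. A_x = 15  [[A, B, C are collinear ⇒ 3x+4y-105=0] ∩ [|A−(19, 12)|²=25]]
2. A_y = 15  [[A, B, C are collinear ⇒ 3x+4y-105=0] ∩ [|A−(19, 12)|²=25]]
   so A = (15, 15)

A = (15, 15)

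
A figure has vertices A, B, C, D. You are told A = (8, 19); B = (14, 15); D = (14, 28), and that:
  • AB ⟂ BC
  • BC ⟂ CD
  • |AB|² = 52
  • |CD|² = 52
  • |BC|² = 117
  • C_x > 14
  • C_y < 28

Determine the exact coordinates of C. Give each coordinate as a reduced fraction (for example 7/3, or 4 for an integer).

1. C_x = 20  [[AB ⟂ BC ⇒ 6x-4y-24=0] ∩ [|C−(14, 28)|²=52]]
2. C_y = 24  [[AB ⟂ BC ⇒ 6x-4y-24=0] ∩ [|C−(14, 28)|²=52]]
   so C = (20, 24)

C = (20, 24)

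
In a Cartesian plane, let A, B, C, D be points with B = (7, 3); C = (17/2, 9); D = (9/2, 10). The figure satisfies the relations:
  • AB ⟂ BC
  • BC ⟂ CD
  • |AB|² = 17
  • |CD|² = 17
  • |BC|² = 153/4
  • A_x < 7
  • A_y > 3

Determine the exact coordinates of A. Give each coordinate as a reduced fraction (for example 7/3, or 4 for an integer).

A = (3, 4)

1. A_x = 3  [[AB ⟂ BC ⇒ -3/2x-6y+57/2=0] ∩ [|A−(7, 3)|²=17]]
2. A_y = 4  [[AB ⟂ BC ⇒ -3/2x-6y+57/2=0] ∩ [|A−(7, 3)|²=17]]
   so A = (3, 4)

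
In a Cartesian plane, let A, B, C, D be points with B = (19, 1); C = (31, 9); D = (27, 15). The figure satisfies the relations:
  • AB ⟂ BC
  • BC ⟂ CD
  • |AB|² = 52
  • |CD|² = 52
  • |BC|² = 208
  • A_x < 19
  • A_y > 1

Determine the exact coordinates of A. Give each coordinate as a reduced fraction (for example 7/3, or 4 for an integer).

1. A_x = 15  [[AB ⟂ BC ⇒ -12x-8y+236=0] ∩ [|A−(19, 1)|²=52]]
2. A_y = 7  [[AB ⟂ BC ⇒ -12x-8y+236=0] ∩ [|A−(19, 1)|²=52]]
   so A = (15, 7)

A = (15, 7)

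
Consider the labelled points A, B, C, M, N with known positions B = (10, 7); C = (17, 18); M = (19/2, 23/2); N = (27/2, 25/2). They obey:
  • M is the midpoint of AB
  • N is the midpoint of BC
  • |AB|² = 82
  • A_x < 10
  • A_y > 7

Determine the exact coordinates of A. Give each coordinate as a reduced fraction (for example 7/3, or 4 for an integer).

1. A_x = 9  [A = 2·M−B = 2·(19/2, 23/2)−(10, 7)]
2. A_y = 16  [A = 2·M−B = 2·(19/2, 23/2)−(10, 7)]
   so A = (9, 16)

A = (9, 16)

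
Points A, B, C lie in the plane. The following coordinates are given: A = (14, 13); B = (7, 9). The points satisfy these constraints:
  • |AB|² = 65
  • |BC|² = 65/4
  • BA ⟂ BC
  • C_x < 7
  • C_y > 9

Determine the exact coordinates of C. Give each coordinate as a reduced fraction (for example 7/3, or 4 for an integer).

1. C_x = 5  [[BA ⟂ BC ⇒ 7x+4y-85=0] ∩ [|C−(7, 9)|²=65/4]]
2. C_y = 25/2  [[BA ⟂ BC ⇒ 7x+4y-85=0] ∩ [|C−(7, 9)|²=65/4]]
   so C = (5, 25/2)

C = (5, 25/2)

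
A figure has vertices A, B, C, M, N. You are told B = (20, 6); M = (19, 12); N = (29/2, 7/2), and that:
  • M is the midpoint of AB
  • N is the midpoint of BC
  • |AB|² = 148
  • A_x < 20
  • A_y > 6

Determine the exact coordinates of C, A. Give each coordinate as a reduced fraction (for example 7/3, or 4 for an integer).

C = (9, 1)
A = (18, 18)

1. A_x = 18  [A = 2·M−B = 2·(19, 12)−(20, 6)]
2. A_y = 18  [A = 2·M−B = 2·(19, 12)−(20, 6)]
   so A = (18, 18)
3. C_x = 9  [C = 2·N−B = 2·(29/2, 7/2)−(20, 6)]
4. C_y = 1  [C = 2·N−B = 2·(29/2, 7/2)−(20, 6)]
   so C = (9, 1)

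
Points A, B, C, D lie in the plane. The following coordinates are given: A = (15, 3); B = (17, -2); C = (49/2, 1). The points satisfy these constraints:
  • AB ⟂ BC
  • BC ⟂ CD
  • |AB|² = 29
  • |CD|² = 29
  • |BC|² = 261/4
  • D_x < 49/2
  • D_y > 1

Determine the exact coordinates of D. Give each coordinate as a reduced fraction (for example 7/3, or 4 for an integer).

D = (45/2, 6)

1. D_x = 45/2  [[BC ⟂ CD ⇒ 15/2x+3y-747/4=0] ∩ [|D−(49/2, 1)|²=29]]
2. D_y = 6  [[BC ⟂ CD ⇒ 15/2x+3y-747/4=0] ∩ [|D−(49/2, 1)|²=29]]
   so D = (45/2, 6)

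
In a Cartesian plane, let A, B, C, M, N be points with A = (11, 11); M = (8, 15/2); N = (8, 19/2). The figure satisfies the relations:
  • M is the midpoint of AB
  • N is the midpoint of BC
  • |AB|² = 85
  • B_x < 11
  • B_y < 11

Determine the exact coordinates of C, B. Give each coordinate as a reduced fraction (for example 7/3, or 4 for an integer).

1. B_x = 5  [B = 2·M−A = 2·(8, 15/2)−(11, 11)]
2. B_y = 4  [B = 2·M−A = 2·(8, 15/2)−(11, 11)]
   so B = (5, 4)
3. C_x = 11  [C = 2·N−B = 2·(8, 19/2)−(5, 4)]
4. C_y = 15  [C = 2·N−B = 2·(8, 19/2)−(5, 4)]
   so C = (11, 15)

C = (11, 15)
B = (5, 4)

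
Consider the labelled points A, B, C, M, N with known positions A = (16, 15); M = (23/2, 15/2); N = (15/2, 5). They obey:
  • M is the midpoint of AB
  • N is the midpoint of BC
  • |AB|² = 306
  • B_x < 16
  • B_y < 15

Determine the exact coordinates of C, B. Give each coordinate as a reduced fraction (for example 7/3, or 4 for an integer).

1. B_x = 7  [B = 2·M−A = 2·(23/2, 15/2)−(16, 15)]
2. B_y = 0  [B = 2·M−A = 2·(23/2, 15/2)−(16, 15)]
   so B = (7, 0)
3. C_x = 8  [C = 2·N−B = 2·(15/2, 5)−(7, 0)]
4. C_y = 10  [C = 2·N−B = 2·(15/2, 5)−(7, 0)]
   so C = (8, 10)

C = (8, 10)
B = (7, 0)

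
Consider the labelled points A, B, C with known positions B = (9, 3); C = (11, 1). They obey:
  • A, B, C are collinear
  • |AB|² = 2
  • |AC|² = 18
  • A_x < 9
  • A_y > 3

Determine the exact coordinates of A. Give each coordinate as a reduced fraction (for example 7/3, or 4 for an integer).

1. A_x = 8  [[A, B, C are collinear ⇒ 2x+2y-24=0] ∩ [|A−(9, 3)|²=2]]
2. A_y = 4  [[A, B, C are collinear ⇒ 2x+2y-24=0] ∩ [|A−(9, 3)|²=2]]
   so A = (8, 4)

A = (8, 4)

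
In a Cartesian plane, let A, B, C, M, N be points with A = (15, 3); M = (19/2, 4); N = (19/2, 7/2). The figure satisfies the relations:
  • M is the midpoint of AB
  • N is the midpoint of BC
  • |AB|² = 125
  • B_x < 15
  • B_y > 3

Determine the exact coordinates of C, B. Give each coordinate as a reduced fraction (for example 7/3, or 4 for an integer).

1. B_x = 4  [B = 2·M−A = 2·(19/2, 4)−(15, 3)]
2. B_y = 5  [B = 2·M−A = 2·(19/2, 4)−(15, 3)]
   so B = (4, 5)
3. C_x = 15  [C = 2·N−B = 2·(19/2, 7/2)−(4, 5)]
4. C_y = 2  [C = 2·N−B = 2·(19/2, 7/2)−(4, 5)]
   so C = (15, 2)

C = (15, 2)
B = (4, 5)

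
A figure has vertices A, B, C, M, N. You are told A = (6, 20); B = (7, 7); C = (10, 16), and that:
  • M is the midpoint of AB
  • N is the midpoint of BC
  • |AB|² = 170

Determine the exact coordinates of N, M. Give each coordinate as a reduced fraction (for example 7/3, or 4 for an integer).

1. M_x = 13/2  [2·M = A+B = (6, 20)+(7, 7)]
2. M_y = 27/2  [2·M = A+B = (6, 20)+(7, 7)]
   so M = (13/2, 27/2)
3. N_x = 17/2  [2·N = B+C = (7, 7)+(10, 16)]
4. N_y = 23/2  [2·N = B+C = (7, 7)+(10, 16)]
   so N = (17/2, 23/2)

N = (17/2, 23/2)
M = (13/2, 27/2)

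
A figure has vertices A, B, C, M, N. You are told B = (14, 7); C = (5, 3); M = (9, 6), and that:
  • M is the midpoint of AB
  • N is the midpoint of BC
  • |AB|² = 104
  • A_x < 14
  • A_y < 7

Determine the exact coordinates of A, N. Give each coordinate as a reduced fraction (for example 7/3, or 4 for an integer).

1. A_x = 4  [A = 2·M−B = 2·(9, 6)−(14, 7)]
2. A_y = 5  [A = 2·M−B = 2·(9, 6)−(14, 7)]
   so A = (4, 5)
3. N_x = 19/2  [2·N = B+C = (14, 7)+(5, 3)]
4. N_y = 5  [2·N = B+C = (14, 7)+(5, 3)]
   so N = (19/2, 5)

A = (4, 5)
N = (19/2, 5)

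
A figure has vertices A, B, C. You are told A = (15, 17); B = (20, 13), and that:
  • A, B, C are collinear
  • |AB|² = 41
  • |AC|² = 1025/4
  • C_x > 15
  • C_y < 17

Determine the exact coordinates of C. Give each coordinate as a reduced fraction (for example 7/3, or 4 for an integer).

C = (55/2, 7)

1. C_x = 55/2  [[A, B, C are collinear ⇒ 4x+5y-145=0] ∩ [|C−(15, 17)|²=1025/4]]
2. C_y = 7  [[A, B, C are collinear ⇒ 4x+5y-145=0] ∩ [|C−(15, 17)|²=1025/4]]
   so C = (55/2, 7)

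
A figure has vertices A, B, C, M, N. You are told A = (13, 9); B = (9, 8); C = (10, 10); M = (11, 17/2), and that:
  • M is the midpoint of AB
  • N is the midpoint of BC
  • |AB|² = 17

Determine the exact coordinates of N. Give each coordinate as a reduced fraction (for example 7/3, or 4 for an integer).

N = (19/2, 9)

1. N_x = 19/2  [2·N = B+C = (9, 8)+(10, 10)]
2. N_y = 9  [2·N = B+C = (9, 8)+(10, 10)]
   so N = (19/2, 9)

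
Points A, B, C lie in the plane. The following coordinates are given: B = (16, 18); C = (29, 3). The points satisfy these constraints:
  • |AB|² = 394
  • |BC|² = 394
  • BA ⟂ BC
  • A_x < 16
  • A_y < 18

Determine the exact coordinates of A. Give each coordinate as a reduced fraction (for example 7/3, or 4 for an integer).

A = (1, 5)

1. A_x = 1  [[BA ⟂ BC ⇒ 13x-15y+62=0] ∩ [|A−(16, 18)|²=394]]
2. A_y = 5  [[BA ⟂ BC ⇒ 13x-15y+62=0] ∩ [|A−(16, 18)|²=394]]
   so A = (1, 5)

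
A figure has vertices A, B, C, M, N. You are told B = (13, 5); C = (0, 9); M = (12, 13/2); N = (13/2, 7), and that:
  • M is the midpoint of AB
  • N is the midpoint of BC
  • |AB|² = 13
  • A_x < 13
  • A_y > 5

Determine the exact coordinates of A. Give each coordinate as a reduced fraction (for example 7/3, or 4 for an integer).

1. A_x = 11  [A = 2·M−B = 2·(12, 13/2)−(13, 5)]
2. A_y = 8  [A = 2·M−B = 2·(12, 13/2)−(13, 5)]
   so A = (11, 8)

A = (11, 8)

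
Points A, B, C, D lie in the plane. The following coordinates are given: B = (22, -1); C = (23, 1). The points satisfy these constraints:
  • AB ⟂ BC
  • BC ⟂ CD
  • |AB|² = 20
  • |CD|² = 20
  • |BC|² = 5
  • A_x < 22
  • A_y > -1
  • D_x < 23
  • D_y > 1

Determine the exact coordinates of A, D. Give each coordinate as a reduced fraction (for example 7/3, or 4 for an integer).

1. A_x = 18  [[AB ⟂ BC ⇒ -1x-2y+20=0] ∩ [|A−(22, -1)|²=20]]
2. A_y = 1  [[AB ⟂ BC ⇒ -1x-2y+20=0] ∩ [|A−(22, -1)|²=20]]
   so A = (18, 1)
3. D_x = 19  [[BC ⟂ CD ⇒ 1x+2y-25=0] ∩ [|D−(23, 1)|²=20]]
4. D_y = 3  [[BC ⟂ CD ⇒ 1x+2y-25=0] ∩ [|D−(23, 1)|²=20]]
   so D = (19, 3)

A = (18, 1)
D = (19, 3)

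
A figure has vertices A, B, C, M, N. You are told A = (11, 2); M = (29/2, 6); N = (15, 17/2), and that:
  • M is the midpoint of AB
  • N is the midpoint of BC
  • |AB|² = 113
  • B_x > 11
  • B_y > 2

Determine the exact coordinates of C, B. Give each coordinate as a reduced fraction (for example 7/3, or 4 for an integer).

C = (12, 7)
B = (18, 10)

1. B_x = 18  [B = 2·M−A = 2·(29/2, 6)−(11, 2)]
2. B_y = 10  [B = 2·M−A = 2·(29/2, 6)−(11, 2)]
   so B = (18, 10)
3. C_x = 12  [C = 2·N−B = 2·(15, 17/2)−(18, 10)]
4. C_y = 7  [C = 2·N−B = 2·(15, 17/2)−(18, 10)]
   so C = (12, 7)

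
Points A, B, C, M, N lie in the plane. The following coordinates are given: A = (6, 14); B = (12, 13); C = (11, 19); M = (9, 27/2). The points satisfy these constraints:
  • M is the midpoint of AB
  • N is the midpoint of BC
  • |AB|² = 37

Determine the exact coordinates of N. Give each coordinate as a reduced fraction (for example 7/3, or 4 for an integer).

1. N_x = 23/2  [2·N = B+C = (12, 13)+(11, 19)]
2. N_y = 16  [2·N = B+C = (12, 13)+(11, 19)]
   so N = (23/2, 16)

N = (23/2, 16)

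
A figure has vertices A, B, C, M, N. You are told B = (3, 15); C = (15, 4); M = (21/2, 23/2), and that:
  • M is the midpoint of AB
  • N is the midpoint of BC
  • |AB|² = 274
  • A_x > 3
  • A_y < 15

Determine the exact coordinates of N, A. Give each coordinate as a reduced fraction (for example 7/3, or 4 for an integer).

N = (9, 19/2)
A = (18, 8)

1. A_x = 18  [A = 2·M−B = 2·(21/2, 23/2)−(3, 15)]
2. A_y = 8  [A = 2·M−B = 2·(21/2, 23/2)−(3, 15)]
   so A = (18, 8)
3. N_x = 9  [2·N = B+C = (3, 15)+(15, 4)]
4. N_y = 19/2  [2·N = B+C = (3, 15)+(15, 4)]
   so N = (9, 19/2)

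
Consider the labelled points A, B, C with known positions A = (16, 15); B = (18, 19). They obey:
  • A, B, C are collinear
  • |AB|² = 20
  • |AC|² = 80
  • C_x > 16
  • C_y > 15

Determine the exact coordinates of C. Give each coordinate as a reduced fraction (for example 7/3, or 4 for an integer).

C = (20, 23)

1. C_x = 20  [[A, B, C are collinear ⇒ -4x+2y+34=0] ∩ [|C−(16, 15)|²=80]]
2. C_y = 23  [[A, B, C are collinear ⇒ -4x+2y+34=0] ∩ [|C−(16, 15)|²=80]]
   so C = (20, 23)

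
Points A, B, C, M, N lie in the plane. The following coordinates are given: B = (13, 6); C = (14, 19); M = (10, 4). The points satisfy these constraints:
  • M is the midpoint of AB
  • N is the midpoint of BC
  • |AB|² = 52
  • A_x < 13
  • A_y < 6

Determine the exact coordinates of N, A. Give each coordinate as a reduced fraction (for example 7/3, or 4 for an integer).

1. A_x = 7  [A = 2·M−B = 2·(10, 4)−(13, 6)]
2. A_y = 2  [A = 2·M−B = 2·(10, 4)−(13, 6)]
   so A = (7, 2)
3. N_x = 27/2  [2·N = B+C = (13, 6)+(14, 19)]
4. N_y = 25/2  [2·N = B+C = (13, 6)+(14, 19)]
   so N = (27/2, 25/2)

N = (27/2, 25/2)
A = (7, 2)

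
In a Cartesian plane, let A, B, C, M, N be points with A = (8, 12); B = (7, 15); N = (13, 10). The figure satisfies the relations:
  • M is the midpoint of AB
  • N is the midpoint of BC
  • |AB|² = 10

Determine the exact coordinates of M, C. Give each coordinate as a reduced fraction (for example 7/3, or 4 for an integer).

1. M_x = 15/2  [2·M = A+B = (8, 12)+(7, 15)]
2. M_y = 27/2  [2·M = A+B = (8, 12)+(7, 15)]
   so M = (15/2, 27/2)
3. C_x = 19  [C = 2·N−B = 2·(13, 10)−(7, 15)]
4. C_y = 5  [C = 2·N−B = 2·(13, 10)−(7, 15)]
   so C = (19, 5)

M = (15/2, 27/2)
C = (19, 5)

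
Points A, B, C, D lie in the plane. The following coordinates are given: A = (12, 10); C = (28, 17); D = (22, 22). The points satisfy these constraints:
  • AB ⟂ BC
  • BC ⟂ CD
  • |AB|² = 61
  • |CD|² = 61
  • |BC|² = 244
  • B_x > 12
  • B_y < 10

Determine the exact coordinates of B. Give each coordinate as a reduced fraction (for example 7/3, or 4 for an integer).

1. B_x = 18  [[BC ⟂ CD ⇒ 6x-5y-83=0] ∩ [|B−(12, 10)|²=61]]
2. B_y = 5  [[BC ⟂ CD ⇒ 6x-5y-83=0] ∩ [|B−(12, 10)|²=61]]
   so B = (18, 5)

B = (18, 5)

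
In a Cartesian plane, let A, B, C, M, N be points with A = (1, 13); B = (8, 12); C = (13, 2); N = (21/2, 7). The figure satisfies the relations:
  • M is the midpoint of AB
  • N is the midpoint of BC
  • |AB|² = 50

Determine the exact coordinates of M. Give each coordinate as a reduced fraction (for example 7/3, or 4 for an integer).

1. M_x = 9/2  [2·M = A+B = (1, 13)+(8, 12)]
2. M_y = 25/2  [2·M = A+B = (1, 13)+(8, 12)]
   so M = (9/2, 25/2)

M = (9/2, 25/2)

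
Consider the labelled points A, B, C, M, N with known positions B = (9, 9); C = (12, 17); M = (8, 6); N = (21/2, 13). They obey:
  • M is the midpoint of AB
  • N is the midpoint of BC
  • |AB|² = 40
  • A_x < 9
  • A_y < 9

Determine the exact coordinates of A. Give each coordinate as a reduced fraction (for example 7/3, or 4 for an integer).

A = (7, 3)

1. A_x = 7  [A = 2·M−B = 2·(8, 6)−(9, 9)]
2. A_y = 3  [A = 2·M−B = 2·(8, 6)−(9, 9)]
   so A = (7, 3)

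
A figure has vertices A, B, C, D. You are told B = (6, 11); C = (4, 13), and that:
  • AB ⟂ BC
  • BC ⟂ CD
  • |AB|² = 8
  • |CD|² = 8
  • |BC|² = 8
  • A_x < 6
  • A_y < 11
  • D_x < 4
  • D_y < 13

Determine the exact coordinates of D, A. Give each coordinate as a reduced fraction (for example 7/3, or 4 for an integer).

D = (2, 11)
A = (4, 9)

1. D_x = 2  [[BC ⟂ CD ⇒ -2x+2y-18=0] ∩ [|D−(4, 13)|²=8]]
2. D_y = 11  [[BC ⟂ CD ⇒ -2x+2y-18=0] ∩ [|D−(4, 13)|²=8]]
   so D = (2, 11)
3. A_x = 4  [[AB ⟂ BC ⇒ 2x-2y+10=0] ∩ [|A−(6, 11)|²=8]]
4. A_y = 9  [[AB ⟂ BC ⇒ 2x-2y+10=0] ∩ [|A−(6, 11)|²=8]]
   so A = (4, 9)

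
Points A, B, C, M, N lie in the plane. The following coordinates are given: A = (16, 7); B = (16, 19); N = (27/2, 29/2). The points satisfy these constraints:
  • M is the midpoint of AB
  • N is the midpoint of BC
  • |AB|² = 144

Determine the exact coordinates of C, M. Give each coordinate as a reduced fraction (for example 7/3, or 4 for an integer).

1. M_x = 16  [2·M = A+B = (16, 7)+(16, 19)]
2. M_y = 13  [2·M = A+B = (16, 7)+(16, 19)]
   so M = (16, 13)
3. C_x = 11  [C = 2·N−B = 2·(27/2, 29/2)−(16, 19)]
4. C_y = 10  [C = 2·N−B = 2·(27/2, 29/2)−(16, 19)]
   so C = (11, 10)

C = (11, 10)
M = (16, 13)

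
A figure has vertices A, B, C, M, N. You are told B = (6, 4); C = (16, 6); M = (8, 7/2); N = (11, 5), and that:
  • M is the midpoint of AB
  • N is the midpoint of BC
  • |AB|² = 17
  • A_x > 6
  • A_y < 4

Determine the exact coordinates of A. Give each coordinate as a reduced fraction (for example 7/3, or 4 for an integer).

A = (10, 3)

1. A_x = 10  [A = 2·M−B = 2·(8, 7/2)−(6, 4)]
2. A_y = 3  [A = 2·M−B = 2·(8, 7/2)−(6, 4)]
   so A = (10, 3)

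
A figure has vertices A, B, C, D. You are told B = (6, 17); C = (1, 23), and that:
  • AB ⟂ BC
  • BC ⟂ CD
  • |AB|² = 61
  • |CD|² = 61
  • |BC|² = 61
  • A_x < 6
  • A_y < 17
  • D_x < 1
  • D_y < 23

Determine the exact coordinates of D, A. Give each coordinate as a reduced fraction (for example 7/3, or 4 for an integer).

1. D_x = -5  [[BC ⟂ CD ⇒ -5x+6y-133=0] ∩ [|D−(1, 23)|²=61]]
2. D_y = 18  [[BC ⟂ CD ⇒ -5x+6y-133=0] ∩ [|D−(1, 23)|²=61]]
   so D = (-5, 18)
3. A_x = 0  [[AB ⟂ BC ⇒ 5x-6y+72=0] ∩ [|A−(6, 17)|²=61]]
4. A_y = 12  [[AB ⟂ BC ⇒ 5x-6y+72=0] ∩ [|A−(6, 17)|²=61]]
   so A = (0, 12)

D = (-5, 18)
A = (0, 12)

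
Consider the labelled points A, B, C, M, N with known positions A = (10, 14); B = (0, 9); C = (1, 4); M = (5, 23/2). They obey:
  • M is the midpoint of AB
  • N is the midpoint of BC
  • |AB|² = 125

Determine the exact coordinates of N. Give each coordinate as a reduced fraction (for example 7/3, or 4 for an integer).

1. N_x = 1/2  [2·N = B+C = (0, 9)+(1, 4)]
2. N_y = 13/2  [2·N = B+C = (0, 9)+(1, 4)]
   so N = (1/2, 13/2)

N = (1/2, 13/2)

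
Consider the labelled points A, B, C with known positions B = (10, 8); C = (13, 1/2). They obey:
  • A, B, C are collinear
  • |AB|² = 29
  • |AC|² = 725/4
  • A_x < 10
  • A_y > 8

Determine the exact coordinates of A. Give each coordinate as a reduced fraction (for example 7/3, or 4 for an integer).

1. A_x = 8  [[A, B, C are collinear ⇒ 15/2x+3y-99=0] ∩ [|A−(10, 8)|²=29]]
2. A_y = 13  [[A, B, C are collinear ⇒ 15/2x+3y-99=0] ∩ [|A−(10, 8)|²=29]]
   so A = (8, 13)

A = (8, 13)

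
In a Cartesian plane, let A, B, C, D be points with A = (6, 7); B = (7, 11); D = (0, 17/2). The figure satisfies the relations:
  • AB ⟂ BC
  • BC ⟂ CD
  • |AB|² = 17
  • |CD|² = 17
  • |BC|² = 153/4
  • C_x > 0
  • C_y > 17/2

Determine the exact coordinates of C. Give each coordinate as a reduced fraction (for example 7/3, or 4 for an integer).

C = (1, 25/2)

1. C_x = 1  [[AB ⟂ BC ⇒ 1x+4y-51=0] ∩ [|C−(0, 17/2)|²=17]]
2. C_y = 25/2  [[AB ⟂ BC ⇒ 1x+4y-51=0] ∩ [|C−(0, 17/2)|²=17]]
   so C = (1, 25/2)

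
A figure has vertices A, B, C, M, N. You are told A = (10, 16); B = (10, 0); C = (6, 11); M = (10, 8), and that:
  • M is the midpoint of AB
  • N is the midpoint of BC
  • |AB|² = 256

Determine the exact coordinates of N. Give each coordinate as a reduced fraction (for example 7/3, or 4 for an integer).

N = (8, 11/2)

1. N_x = 8  [2·N = B+C = (10, 0)+(6, 11)]
2. N_y = 11/2  [2·N = B+C = (10, 0)+(6, 11)]
   so N = (8, 11/2)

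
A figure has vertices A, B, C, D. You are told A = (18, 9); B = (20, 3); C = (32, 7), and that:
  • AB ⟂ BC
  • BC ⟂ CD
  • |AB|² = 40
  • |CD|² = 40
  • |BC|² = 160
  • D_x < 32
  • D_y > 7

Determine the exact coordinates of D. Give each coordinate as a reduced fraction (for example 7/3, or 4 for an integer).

D = (30, 13)

1. D_x = 30  [[BC ⟂ CD ⇒ 12x+4y-412=0] ∩ [|D−(32, 7)|²=40]]
2. D_y = 13  [[BC ⟂ CD ⇒ 12x+4y-412=0] ∩ [|D−(32, 7)|²=40]]
   so D = (30, 13)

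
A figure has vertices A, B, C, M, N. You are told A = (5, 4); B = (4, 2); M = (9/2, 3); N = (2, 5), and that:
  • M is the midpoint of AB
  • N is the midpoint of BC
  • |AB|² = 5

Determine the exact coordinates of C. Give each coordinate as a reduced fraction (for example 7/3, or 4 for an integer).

1. C_x = 0  [C = 2·N−B = 2·(2, 5)−(4, 2)]
2. C_y = 8  [C = 2·N−B = 2·(2, 5)−(4, 2)]
   so C = (0, 8)

C = (0, 8)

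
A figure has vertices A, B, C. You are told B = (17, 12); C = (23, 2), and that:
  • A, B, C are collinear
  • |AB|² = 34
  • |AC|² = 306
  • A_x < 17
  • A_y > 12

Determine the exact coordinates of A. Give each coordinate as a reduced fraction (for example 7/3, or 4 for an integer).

A = (14, 17)

1. A_x = 14  [[A, B, C are collinear ⇒ 10x+6y-242=0] ∩ [|A−(17, 12)|²=34]]
2. A_y = 17  [[A, B, C are collinear ⇒ 10x+6y-242=0] ∩ [|A−(17, 12)|²=34]]
   so A = (14, 17)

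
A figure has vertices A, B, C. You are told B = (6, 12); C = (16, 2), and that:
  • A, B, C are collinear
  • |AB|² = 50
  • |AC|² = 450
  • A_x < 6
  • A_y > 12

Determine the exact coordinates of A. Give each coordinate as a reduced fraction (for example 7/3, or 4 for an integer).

1. A_x = 1  [[A, B, C are collinear ⇒ 10x+10y-180=0] ∩ [|A−(6, 12)|²=50]]
2. A_y = 17  [[A, B, C are collinear ⇒ 10x+10y-180=0] ∩ [|A−(6, 12)|²=50]]
   so A = (1, 17)

A = (1, 17)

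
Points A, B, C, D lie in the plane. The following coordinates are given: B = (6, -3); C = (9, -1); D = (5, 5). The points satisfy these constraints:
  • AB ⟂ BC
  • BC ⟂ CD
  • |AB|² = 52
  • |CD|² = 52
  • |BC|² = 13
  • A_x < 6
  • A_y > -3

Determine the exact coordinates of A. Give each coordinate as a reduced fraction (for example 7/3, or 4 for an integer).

A = (2, 3)

1. A_x = 2  [[AB ⟂ BC ⇒ -3x-2y+12=0] ∩ [|A−(6, -3)|²=52]]
2. A_y = 3  [[AB ⟂ BC ⇒ -3x-2y+12=0] ∩ [|A−(6, -3)|²=52]]
   so A = (2, 3)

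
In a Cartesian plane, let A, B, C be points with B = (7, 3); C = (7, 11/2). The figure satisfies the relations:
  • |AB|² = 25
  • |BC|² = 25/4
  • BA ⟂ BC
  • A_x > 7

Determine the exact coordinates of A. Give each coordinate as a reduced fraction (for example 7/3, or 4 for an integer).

A = (12, 3)

1. A_x = 12  [[BA ⟂ BC ⇒ 5/2y-15/2=0] ∩ [|A−(7, 3)|²=25]]
2. A_y = 3  [[BA ⟂ BC ⇒ 5/2y-15/2=0] ∩ [|A−(7, 3)|²=25]]
   so A = (12, 3)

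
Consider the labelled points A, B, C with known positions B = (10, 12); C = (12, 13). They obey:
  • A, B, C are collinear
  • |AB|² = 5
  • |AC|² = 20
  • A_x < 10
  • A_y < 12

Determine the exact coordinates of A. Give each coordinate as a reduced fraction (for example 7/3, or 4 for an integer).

A = (8, 11)

1. A_x = 8  [[A, B, C are collinear ⇒ -1x+2y-14=0] ∩ [|A−(10, 12)|²=5]]
2. A_y = 11  [[A, B, C are collinear ⇒ -1x+2y-14=0] ∩ [|A−(10, 12)|²=5]]
   so A = (8, 11)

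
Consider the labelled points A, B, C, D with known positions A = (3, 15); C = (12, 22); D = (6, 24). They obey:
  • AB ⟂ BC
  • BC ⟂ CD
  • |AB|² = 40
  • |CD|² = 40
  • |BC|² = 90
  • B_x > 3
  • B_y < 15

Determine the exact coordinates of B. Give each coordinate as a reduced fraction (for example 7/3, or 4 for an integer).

1. B_x = 9  [[BC ⟂ CD ⇒ 6x-2y-28=0] ∩ [|B−(3, 15)|²=40]]
2. B_y = 13  [[BC ⟂ CD ⇒ 6x-2y-28=0] ∩ [|B−(3, 15)|²=40]]
   so B = (9, 13)

B = (9, 13)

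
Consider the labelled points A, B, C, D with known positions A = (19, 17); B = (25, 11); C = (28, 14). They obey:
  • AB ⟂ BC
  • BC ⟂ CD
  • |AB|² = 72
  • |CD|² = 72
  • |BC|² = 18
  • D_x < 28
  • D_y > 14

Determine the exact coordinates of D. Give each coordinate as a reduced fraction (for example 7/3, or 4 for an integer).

D = (22, 20)

1. D_x = 22  [[BC ⟂ CD ⇒ 3x+3y-126=0] ∩ [|D−(28, 14)|²=72]]
2. D_y = 20  [[BC ⟂ CD ⇒ 3x+3y-126=0] ∩ [|D−(28, 14)|²=72]]
   so D = (22, 20)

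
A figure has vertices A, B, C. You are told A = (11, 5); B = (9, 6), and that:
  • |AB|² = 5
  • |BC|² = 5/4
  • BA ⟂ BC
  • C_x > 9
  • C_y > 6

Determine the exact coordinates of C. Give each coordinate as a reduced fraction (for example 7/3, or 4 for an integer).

1. C_x = 19/2  [[BA ⟂ BC ⇒ 2x-1y-12=0] ∩ [|C−(9, 6)|²=5/4]]
2. C_y = 7  [[BA ⟂ BC ⇒ 2x-1y-12=0] ∩ [|C−(9, 6)|²=5/4]]
   so C = (19/2, 7)

C = (19/2, 7)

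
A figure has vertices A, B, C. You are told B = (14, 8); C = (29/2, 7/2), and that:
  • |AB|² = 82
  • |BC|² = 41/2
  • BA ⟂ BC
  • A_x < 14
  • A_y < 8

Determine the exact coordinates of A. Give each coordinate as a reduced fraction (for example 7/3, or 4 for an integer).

A = (5, 7)

1. A_x = 5  [[BA ⟂ BC ⇒ 1/2x-9/2y+29=0] ∩ [|A−(14, 8)|²=82]]
2. A_y = 7  [[BA ⟂ BC ⇒ 1/2x-9/2y+29=0] ∩ [|A−(14, 8)|²=82]]
   so A = (5, 7)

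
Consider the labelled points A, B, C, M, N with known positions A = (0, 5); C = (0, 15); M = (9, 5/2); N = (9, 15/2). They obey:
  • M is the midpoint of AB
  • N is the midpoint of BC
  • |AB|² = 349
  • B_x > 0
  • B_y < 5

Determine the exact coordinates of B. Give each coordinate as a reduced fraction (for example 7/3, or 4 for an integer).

B = (18, 0)

1. B_x = 18  [B = 2·M−A = 2·(9, 5/2)−(0, 5)]
2. B_y = 0  [B = 2·M−A = 2·(9, 5/2)−(0, 5)]
   so B = (18, 0)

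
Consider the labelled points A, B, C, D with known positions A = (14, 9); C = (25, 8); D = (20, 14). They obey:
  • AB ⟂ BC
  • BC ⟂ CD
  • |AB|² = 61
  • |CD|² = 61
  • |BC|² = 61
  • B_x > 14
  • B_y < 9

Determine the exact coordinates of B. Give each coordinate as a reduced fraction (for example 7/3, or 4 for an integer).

1. B_x = 19  [[BC ⟂ CD ⇒ 5x-6y-77=0] ∩ [|B−(14, 9)|²=61]]
2. B_y = 3  [[BC ⟂ CD ⇒ 5x-6y-77=0] ∩ [|B−(14, 9)|²=61]]
   so B = (19, 3)

B = (19, 3)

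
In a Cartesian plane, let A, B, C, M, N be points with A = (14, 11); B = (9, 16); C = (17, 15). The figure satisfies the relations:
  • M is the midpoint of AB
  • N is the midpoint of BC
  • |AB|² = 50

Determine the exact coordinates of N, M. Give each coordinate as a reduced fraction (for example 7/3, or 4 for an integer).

1. M_x = 23/2  [2·M = A+B = (14, 11)+(9, 16)]
2. M_y = 27/2  [2·M = A+B = (14, 11)+(9, 16)]
   so M = (23/2, 27/2)
3. N_x = 13  [2·N = B+C = (9, 16)+(17, 15)]
4. N_y = 31/2  [2·N = B+C = (9, 16)+(17, 15)]
   so N = (13, 31/2)

N = (13, 31/2)
M = (23/2, 27/2)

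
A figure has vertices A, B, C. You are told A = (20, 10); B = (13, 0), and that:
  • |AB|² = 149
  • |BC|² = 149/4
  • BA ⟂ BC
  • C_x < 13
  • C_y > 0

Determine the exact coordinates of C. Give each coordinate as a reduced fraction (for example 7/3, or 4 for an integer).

1. C_x = 8  [[BA ⟂ BC ⇒ 7x+10y-91=0] ∩ [|C−(13, 0)|²=149/4]]
2. C_y = 7/2  [[BA ⟂ BC ⇒ 7x+10y-91=0] ∩ [|C−(13, 0)|²=149/4]]
   so C = (8, 7/2)

C = (8, 7/2)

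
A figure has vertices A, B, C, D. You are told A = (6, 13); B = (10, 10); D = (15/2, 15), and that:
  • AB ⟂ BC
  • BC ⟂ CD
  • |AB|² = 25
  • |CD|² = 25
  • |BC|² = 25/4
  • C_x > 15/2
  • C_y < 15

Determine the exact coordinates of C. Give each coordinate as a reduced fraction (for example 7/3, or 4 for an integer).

1. C_x = 23/2  [[AB ⟂ BC ⇒ 4x-3y-10=0] ∩ [|C−(15/2, 15)|²=25]]
2. C_y = 12  [[AB ⟂ BC ⇒ 4x-3y-10=0] ∩ [|C−(15/2, 15)|²=25]]
   so C = (23/2, 12)

C = (23/2, 12)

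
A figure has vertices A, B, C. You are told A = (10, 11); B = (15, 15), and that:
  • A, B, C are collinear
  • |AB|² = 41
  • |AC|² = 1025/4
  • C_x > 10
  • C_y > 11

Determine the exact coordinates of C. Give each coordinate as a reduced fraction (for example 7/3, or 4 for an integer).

C = (45/2, 21)

1. C_x = 45/2  [[A, B, C are collinear ⇒ -4x+5y-15=0] ∩ [|C−(10, 11)|²=1025/4]]
2. C_y = 21  [[A, B, C are collinear ⇒ -4x+5y-15=0] ∩ [|C−(10, 11)|²=1025/4]]
   so C = (45/2, 21)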